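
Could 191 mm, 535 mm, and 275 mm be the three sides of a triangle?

No

The longest side is 535, but the other two sum to only 466.
466 < 535, so the triangle inequality fails.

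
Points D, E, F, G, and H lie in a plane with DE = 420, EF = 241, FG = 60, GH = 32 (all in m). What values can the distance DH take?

87 ≤ DH ≤ 753 m

The maximum is all hops collinear in one direction: 420 + 241 + 60 + 32 = 753.
The longest hop is 420; the others sum to 333. Folding the others back against it leaves at least 420 − 333 = 87.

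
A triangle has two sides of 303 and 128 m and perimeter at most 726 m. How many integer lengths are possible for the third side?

120

Triangle inequality: 175 < x < 431. Perimeter ≤ 726 gives x ≤ 726 − 303 − 128 = 295.
So 175 < x ≤ 295; integers 176 through 295: 120 values.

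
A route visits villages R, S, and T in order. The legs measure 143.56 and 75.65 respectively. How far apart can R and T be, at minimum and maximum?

By the triangle inequality, |143.56 − 75.65| ≤ RT ≤ 143.56 + 75.65.

67.91 ≤ RT ≤ 219.21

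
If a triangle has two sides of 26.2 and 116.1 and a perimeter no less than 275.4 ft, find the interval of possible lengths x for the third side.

Triangle inequality alone gives 89.9 < x < 142.3.
The perimeter condition gives x ≥ 275.4 − 26.2 − 116.1 = 133.1.
Intersecting the two: 133.1 ≤ x < 142.3.

133.1 ≤ x < 142.3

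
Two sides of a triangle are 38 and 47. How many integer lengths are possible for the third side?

The third side lies in the open interval (9, 85).
Integers from 10 to 84 inclusive: 84 − 10 + 1 = 75.

75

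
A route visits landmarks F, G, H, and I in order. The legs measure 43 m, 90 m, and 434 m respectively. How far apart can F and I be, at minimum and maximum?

301 ≤ FI ≤ 567 m

The maximum is all hops collinear in one direction: 43 + 90 + 434 = 567.
The longest hop is 434; the others sum to 133. Folding the others back against it leaves at least 434 − 133 = 301.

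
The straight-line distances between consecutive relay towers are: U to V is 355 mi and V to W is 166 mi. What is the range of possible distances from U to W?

By the triangle inequality, |355 − 166| ≤ UW ≤ 355 + 166.

189 ≤ UW ≤ 521 mi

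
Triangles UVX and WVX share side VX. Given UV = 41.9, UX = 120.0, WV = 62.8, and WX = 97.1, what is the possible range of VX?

From triangle UVX: |41.9 − 120.0| < VX < 41.9 + 120.0, i.e. 78.1 < VX < 161.9.
From triangle WVX: 34.3 < VX < 159.9.
Both must hold, so VX lies in the intersection.

78.1 < VX < 159.9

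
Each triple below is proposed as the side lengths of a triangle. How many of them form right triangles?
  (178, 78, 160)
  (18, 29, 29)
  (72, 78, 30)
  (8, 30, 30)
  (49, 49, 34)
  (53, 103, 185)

2

(178,78,160): 78²+160² = 31684 = 178² → right
(18,29,29): 18²+29² = 1165 > 841 = 29² → acute
(72,78,30): 30²+72² = 6084 = 78² → right
(8,30,30): 8²+30² = 964 > 900 = 30² → acute
(49,49,34): 34²+49² = 3557 > 2401 = 49² → acute
(53,103,185): 53+103 ≤ 185, not a triangle
2 of the 6 are right.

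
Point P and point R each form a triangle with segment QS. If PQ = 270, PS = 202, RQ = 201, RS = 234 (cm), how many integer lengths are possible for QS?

366

From triangle PQS: 68 < QS < 472.
From triangle RQS: 33 < QS < 435.
Intersection: 68 < QS < 435, so integers 69 through 434: 366 values.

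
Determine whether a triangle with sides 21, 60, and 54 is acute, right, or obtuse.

obtuse

Compare the square of the longest side to the sum of squares of the other two: 21² + 54² = 3357 < 3600 = 60².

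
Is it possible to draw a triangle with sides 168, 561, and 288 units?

No

The longest side is 561, but the other two sum to only 456.
456 < 561, so the triangle inequality fails.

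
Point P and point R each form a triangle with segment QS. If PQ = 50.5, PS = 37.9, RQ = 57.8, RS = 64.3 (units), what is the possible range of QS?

From triangle PQS: |50.5 − 37.9| < QS < 50.5 + 37.9, i.e. 12.6 < QS < 88.4.
From triangle RQS: 6.5 < QS < 122.1.
Both must hold, so QS lies in the intersection.

12.6 < QS < 88.4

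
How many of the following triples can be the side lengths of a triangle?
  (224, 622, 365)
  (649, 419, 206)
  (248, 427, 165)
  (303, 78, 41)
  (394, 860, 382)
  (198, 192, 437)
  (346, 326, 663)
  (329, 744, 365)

1

(224,365,622): 224+365 ≤ 622 → not valid
(206,419,649): 206+419 ≤ 649 → not valid
(165,248,427): 165+248 ≤ 427 → not valid
(41,78,303): 41+78 ≤ 303 → not valid
(382,394,860): 382+394 ≤ 860 → not valid
(192,198,437): 192+198 ≤ 437 → not valid
(326,346,663): 326+346 > 663 → valid
(329,365,744): 329+365 ≤ 744 → not valid
1 of the 8 triples forms a triangle.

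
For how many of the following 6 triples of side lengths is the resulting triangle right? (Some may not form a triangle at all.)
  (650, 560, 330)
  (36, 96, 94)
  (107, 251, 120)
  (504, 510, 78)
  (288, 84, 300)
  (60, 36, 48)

4

(650,560,330): 330²+560² = 422500 = 650² → right
(36,96,94): 36²+94² = 10132 > 9216 = 96² → acute
(107,251,120): 107+120 ≤ 251, not a triangle
(504,510,78): 78²+504² = 260100 = 510² → right
(288,84,300): 84²+288² = 90000 = 300² → right
(60,36,48): 36²+48² = 3600 = 60² → right
4 of the 6 are right.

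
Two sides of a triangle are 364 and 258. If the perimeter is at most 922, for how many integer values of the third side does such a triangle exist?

Triangle inequality: 106 < x < 622. Perimeter ≤ 922 gives x ≤ 922 − 364 − 258 = 300.
So 106 < x ≤ 300; integers 107 through 300: 194 values.

194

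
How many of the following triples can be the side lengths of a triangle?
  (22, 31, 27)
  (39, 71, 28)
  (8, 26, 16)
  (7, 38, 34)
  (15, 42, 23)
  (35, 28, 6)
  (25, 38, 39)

(22,27,31): 22+27 > 31 → valid
(28,39,71): 28+39 ≤ 71 → not valid
(8,16,26): 8+16 ≤ 26 → not valid
(7,34,38): 7+34 > 38 → valid
(15,23,42): 15+23 ≤ 42 → not valid
(6,28,35): 6+28 ≤ 35 → not valid
(25,38,39): 25+38 > 39 → valid
3 of the 7 triples form a triangle.

3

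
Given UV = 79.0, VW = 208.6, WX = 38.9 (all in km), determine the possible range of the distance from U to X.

90.7 ≤ UX ≤ 326.5 km

The maximum is all hops collinear in one direction: 79.0 + 208.6 + 38.9 = 326.5.
The longest hop is 208.6; the others sum to 117.9. Folding the others back against it leaves at least 208.6 − 117.9 = 90.7.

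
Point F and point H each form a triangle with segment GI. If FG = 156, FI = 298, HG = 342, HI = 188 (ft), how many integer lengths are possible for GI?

From triangle FGI: 142 < GI < 454.
From triangle HGI: 154 < GI < 530.
Intersection: 154 < GI < 454, so integers 155 through 453: 299 values.

299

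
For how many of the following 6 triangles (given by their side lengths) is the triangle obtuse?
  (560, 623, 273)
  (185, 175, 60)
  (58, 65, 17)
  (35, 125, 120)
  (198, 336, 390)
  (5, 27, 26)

(560,623,273): 273²+560² = 388129 = 623² → right
(185,175,60): 60²+175² = 34225 = 185² → right
(58,65,17): 17²+58² = 3653 < 4225 = 65² → obtuse
(35,125,120): 35²+120² = 15625 = 125² → right
(198,336,390): 198²+336² = 152100 = 390² → right
(5,27,26): 5²+26² = 701 < 729 = 27² → obtuse
2 of the 6 are obtuse.

2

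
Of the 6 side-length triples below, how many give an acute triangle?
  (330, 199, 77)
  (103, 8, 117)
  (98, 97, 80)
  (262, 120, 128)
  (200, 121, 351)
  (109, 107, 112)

2

(330,199,77): 77+199 ≤ 330, not a triangle
(103,8,117): 8+103 ≤ 117, not a triangle
(98,97,80): 80²+97² = 15809 > 9604 = 98² → acute
(262,120,128): 120+128 ≤ 262, not a triangle
(200,121,351): 121+200 ≤ 351, not a triangle
(109,107,112): 107²+109² = 23330 > 12544 = 112² → acute
2 of the 6 are acute.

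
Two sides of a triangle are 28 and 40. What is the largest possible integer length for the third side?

67

The third side must be strictly less than 28 + 40 = 68.
The largest integer below 68 is 67.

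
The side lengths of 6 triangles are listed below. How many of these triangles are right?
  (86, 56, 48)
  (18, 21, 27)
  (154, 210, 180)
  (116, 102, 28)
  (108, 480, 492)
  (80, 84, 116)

2

(86,56,48): 48²+56² = 5440 < 7396 = 86² → obtuse
(18,21,27): 18²+21² = 765 > 729 = 27² → acute
(154,210,180): 154²+180² = 56116 > 44100 = 210² → acute
(116,102,28): 28²+102² = 11188 < 13456 = 116² → obtuse
(108,480,492): 108²+480² = 242064 = 492² → right
(80,84,116): 80²+84² = 13456 = 116² → right
2 of the 6 are right.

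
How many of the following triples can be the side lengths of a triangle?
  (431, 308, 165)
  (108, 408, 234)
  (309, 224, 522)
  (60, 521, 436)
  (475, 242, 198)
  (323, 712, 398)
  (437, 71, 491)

(165,308,431): 165+308 > 431 → valid
(108,234,408): 108+234 ≤ 408 → not valid
(224,309,522): 224+309 > 522 → valid
(60,436,521): 60+436 ≤ 521 → not valid
(198,242,475): 198+242 ≤ 475 → not valid
(323,398,712): 323+398 > 712 → valid
(71,437,491): 71+437 > 491 → valid
4 of the 7 triples form a triangle.

4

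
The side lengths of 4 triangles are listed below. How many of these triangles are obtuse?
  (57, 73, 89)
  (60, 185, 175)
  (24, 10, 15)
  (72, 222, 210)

(57,73,89): 57²+73² = 8578 > 7921 = 89² → acute
(60,185,175): 60²+175² = 34225 = 185² → right
(24,10,15): 10²+15² = 325 < 576 = 24² → obtuse
(72,222,210): 72²+210² = 49284 = 222² → right
1 of the 4 is obtuse.

1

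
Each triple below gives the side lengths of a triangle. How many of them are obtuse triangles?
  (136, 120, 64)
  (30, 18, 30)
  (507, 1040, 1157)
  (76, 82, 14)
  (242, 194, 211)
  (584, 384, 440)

1

(136,120,64): 64²+120² = 18496 = 136² → right
(30,18,30): 18²+30² = 1224 > 900 = 30² → acute
(507,1040,1157): 507²+1040² = 1338649 = 1157² → right
(76,82,14): 14²+76² = 5972 < 6724 = 82² → obtuse
(242,194,211): 194²+211² = 82157 > 58564 = 242² → acute
(584,384,440): 384²+440² = 341056 = 584² → right
1 of the 6 is obtuse.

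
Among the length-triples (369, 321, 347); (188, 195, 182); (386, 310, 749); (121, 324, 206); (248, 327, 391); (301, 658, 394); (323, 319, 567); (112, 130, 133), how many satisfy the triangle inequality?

(321,347,369): 321+347 > 369 → valid
(182,188,195): 182+188 > 195 → valid
(310,386,749): 310+386 ≤ 749 → not valid
(121,206,324): 121+206 > 324 → valid
(248,327,391): 248+327 > 391 → valid
(301,394,658): 301+394 > 658 → valid
(319,323,567): 319+323 > 567 → valid
(112,130,133): 112+130 > 133 → valid
7 of the 8 triples form a triangle.

7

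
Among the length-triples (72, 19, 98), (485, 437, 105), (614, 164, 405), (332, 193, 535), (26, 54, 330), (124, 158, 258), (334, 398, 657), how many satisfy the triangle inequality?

3

(19,72,98): 19+72 ≤ 98 → not valid
(105,437,485): 105+437 > 485 → valid
(164,405,614): 164+405 ≤ 614 → not valid
(193,332,535): 193+332 ≤ 535 → not valid
(26,54,330): 26+54 ≤ 330 → not valid
(124,158,258): 124+158 > 258 → valid
(334,398,657): 334+398 > 657 → valid
3 of the 7 triples form a triangle.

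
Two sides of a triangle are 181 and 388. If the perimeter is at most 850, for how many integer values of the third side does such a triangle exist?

74

Triangle inequality: 207 < x < 569. Perimeter ≤ 850 gives x ≤ 850 − 181 − 388 = 281.
So 207 < x ≤ 281; integers 208 through 281: 74 values.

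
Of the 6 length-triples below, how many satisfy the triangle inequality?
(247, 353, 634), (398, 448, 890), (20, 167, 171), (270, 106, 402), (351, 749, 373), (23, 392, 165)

1

(247,353,634): 247+353 ≤ 634 → not valid
(398,448,890): 398+448 ≤ 890 → not valid
(20,167,171): 20+167 > 171 → valid
(106,270,402): 106+270 ≤ 402 → not valid
(351,373,749): 351+373 ≤ 749 → not valid
(23,165,392): 23+165 ≤ 392 → not valid
1 of the 6 triples forms a triangle.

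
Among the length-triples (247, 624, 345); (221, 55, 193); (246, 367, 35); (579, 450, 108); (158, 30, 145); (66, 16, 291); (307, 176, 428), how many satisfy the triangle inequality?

(247,345,624): 247+345 ≤ 624 → not valid
(55,193,221): 55+193 > 221 → valid
(35,246,367): 35+246 ≤ 367 → not valid
(108,450,579): 108+450 ≤ 579 → not valid
(30,145,158): 30+145 > 158 → valid
(16,66,291): 16+66 ≤ 291 → not valid
(176,307,428): 176+307 > 428 → valid
3 of the 7 triples form a triangle.

3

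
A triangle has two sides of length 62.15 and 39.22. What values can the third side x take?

By the triangle inequality, x must be less than 62.15 + 39.22 = 101.37 and greater than |62.15 − 39.22| = 22.93.

22.93 < x < 101.37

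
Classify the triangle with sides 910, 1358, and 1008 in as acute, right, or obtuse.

Compare the square of the longest side to the sum of squares of the other two: 910² + 1008² = 1844164 = 1358².

right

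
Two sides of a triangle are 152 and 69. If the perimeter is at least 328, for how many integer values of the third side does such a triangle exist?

114

Triangle inequality: 83 < x < 221. Perimeter ≥ 328 gives x ≥ 328 − 152 − 69 = 107.
So 107 ≤ x < 221; integers 107 through 220: 114 values.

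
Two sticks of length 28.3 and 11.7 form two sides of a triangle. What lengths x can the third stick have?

16.6 < x < 40.0

By the triangle inequality, x must be less than 28.3 + 11.7 = 40.0 and greater than |28.3 − 11.7| = 16.6.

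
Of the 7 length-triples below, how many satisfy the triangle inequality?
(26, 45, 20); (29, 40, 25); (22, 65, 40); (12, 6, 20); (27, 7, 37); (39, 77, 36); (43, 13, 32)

(20,26,45): 20+26 > 45 → valid
(25,29,40): 25+29 > 40 → valid
(22,40,65): 22+40 ≤ 65 → not valid
(6,12,20): 6+12 ≤ 20 → not valid
(7,27,37): 7+27 ≤ 37 → not valid
(36,39,77): 36+39 ≤ 77 → not valid
(13,32,43): 13+32 > 43 → valid
3 of the 7 triples form a triangle.

3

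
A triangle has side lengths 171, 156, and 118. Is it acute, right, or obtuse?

acute

Compare the square of the longest side to the sum of squares of the other two: 118² + 156² = 38260 > 29241 = 171².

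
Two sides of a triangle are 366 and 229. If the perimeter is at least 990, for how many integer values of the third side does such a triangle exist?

Triangle inequality: 137 < x < 595. Perimeter ≥ 990 gives x ≥ 990 − 366 − 229 = 395.
So 395 ≤ x < 595; integers 395 through 594: 200 values.

200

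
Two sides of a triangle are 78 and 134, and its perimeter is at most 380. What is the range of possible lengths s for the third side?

56 < s ≤ 168

Triangle inequality alone gives 56 < s < 212.
The perimeter condition gives s ≤ 380 − 78 − 134 = 168.
Intersecting the two: 56 < s ≤ 168.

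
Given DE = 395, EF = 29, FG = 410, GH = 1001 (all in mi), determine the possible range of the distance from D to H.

The maximum is all hops collinear in one direction: 395 + 29 + 410 + 1001 = 1835.
The longest hop is 1001; the others sum to 834. Folding the others back against it leaves at least 1001 − 834 = 167.

167 ≤ DH ≤ 1835 mi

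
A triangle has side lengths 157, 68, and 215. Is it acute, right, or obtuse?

obtuse

Compare the square of the longest side to the sum of squares of the other two: 68² + 157² = 29273 < 46225 = 215².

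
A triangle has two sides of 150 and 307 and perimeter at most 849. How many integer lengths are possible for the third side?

235

Triangle inequality: 157 < x < 457. Perimeter ≤ 849 gives x ≤ 849 − 150 − 307 = 392.
So 157 < x ≤ 392; integers 158 through 392: 235 values.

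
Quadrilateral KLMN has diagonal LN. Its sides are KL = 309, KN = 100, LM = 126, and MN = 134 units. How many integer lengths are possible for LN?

From triangle KLN: 209 < LN < 409.
From triangle MLN: 8 < LN < 260.
Intersection: 209 < LN < 260, so integers 210 through 259: 50 values.

50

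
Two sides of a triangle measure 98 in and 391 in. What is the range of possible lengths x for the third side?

By the triangle inequality, x must be less than 98 + 391 = 489 and greater than |98 − 391| = 293.

293 < x < 489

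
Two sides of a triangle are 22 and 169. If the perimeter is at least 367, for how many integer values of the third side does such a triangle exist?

Triangle inequality: 147 < x < 191. Perimeter ≥ 367 gives x ≥ 367 − 22 − 169 = 176.
So 176 ≤ x < 191; integers 176 through 190: 15 values.

15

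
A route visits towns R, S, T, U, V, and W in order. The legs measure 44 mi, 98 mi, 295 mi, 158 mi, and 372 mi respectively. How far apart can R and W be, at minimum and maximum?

0 ≤ RW ≤ 967 mi

The maximum is all hops collinear in one direction: 44 + 98 + 295 + 158 + 372 = 967.
The longest hop is 372; the others sum to 595. Since 372 ≤ 595, the path can fold back on itself completely, so the minimum distance is 0.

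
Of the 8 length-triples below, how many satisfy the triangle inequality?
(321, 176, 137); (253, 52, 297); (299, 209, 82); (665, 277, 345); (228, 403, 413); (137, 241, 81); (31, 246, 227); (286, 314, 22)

(137,176,321): 137+176 ≤ 321 → not valid
(52,253,297): 52+253 > 297 → valid
(82,209,299): 82+209 ≤ 299 → not valid
(277,345,665): 277+345 ≤ 665 → not valid
(228,403,413): 228+403 > 413 → valid
(81,137,241): 81+137 ≤ 241 → not valid
(31,227,246): 31+227 > 246 → valid
(22,286,314): 22+286 ≤ 314 → not valid
3 of the 8 triples form a triangle.

3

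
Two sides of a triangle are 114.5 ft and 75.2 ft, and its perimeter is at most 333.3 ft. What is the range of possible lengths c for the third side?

Triangle inequality alone gives 39.3 < c < 189.7.
The perimeter condition gives c ≤ 333.3 − 114.5 − 75.2 = 143.6.
Intersecting the two: 39.3 < c ≤ 143.6.

39.3 < c ≤ 143.6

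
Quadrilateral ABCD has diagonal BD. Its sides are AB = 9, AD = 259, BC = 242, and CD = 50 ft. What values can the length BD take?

250 < BD < 268

From triangle ABD: |9 − 259| < BD < 9 + 259, i.e. 250 < BD < 268.
From triangle CBD: 192 < BD < 292.
Both must hold, so BD lies in the intersection.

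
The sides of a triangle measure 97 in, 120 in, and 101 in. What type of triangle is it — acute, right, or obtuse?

Compare the square of the longest side to the sum of squares of the other two: 97² + 101² = 19610 > 14400 = 120².

acute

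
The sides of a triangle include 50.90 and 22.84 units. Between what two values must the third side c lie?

28.06 < c < 73.74

By the triangle inequality, c must be less than 50.90 + 22.84 = 73.74 and greater than |50.90 − 22.84| = 28.06.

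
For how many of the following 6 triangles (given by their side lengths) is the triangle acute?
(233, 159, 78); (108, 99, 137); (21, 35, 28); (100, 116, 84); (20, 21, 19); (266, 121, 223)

3

(233,159,78): 78²+159² = 31365 < 54289 = 233² → obtuse
(108,99,137): 99²+108² = 21465 > 18769 = 137² → acute
(21,35,28): 21²+28² = 1225 = 35² → right
(100,116,84): 84²+100² = 17056 > 13456 = 116² → acute
(20,21,19): 19²+20² = 761 > 441 = 21² → acute
(266,121,223): 121²+223² = 64370 < 70756 = 266² → obtuse
3 of the 6 are acute.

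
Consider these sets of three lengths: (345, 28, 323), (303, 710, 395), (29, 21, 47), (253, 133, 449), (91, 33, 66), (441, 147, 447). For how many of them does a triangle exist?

4

(28,323,345): 28+323 > 345 → valid
(303,395,710): 303+395 ≤ 710 → not valid
(21,29,47): 21+29 > 47 → valid
(133,253,449): 133+253 ≤ 449 → not valid
(33,66,91): 33+66 > 91 → valid
(147,441,447): 147+441 > 447 → valid
4 of the 6 triples form a triangle.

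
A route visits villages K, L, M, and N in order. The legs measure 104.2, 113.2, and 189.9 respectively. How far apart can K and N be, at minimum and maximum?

The maximum is all hops collinear in one direction: 104.2 + 113.2 + 189.9 = 407.3.
The longest hop is 189.9; the others sum to 217.4. Since 189.9 ≤ 217.4, the path can fold back on itself completely, so the minimum distance is 0.

0 ≤ KN ≤ 407.3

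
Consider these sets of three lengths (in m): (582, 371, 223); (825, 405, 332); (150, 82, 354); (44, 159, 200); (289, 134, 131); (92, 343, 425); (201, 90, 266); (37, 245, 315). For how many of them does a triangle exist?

(223,371,582): 223+371 > 582 → valid
(332,405,825): 332+405 ≤ 825 → not valid
(82,150,354): 82+150 ≤ 354 → not valid
(44,159,200): 44+159 > 200 → valid
(131,134,289): 131+134 ≤ 289 → not valid
(92,343,425): 92+343 > 425 → valid
(90,201,266): 90+201 > 266 → valid
(37,245,315): 37+245 ≤ 315 → not valid
4 of the 8 triples form a triangle.

4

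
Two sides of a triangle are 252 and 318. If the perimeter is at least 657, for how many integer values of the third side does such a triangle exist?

Triangle inequality: 66 < x < 570. Perimeter ≥ 657 gives x ≥ 657 − 252 − 318 = 87.
So 87 ≤ x < 570; integers 87 through 569: 483 values.

483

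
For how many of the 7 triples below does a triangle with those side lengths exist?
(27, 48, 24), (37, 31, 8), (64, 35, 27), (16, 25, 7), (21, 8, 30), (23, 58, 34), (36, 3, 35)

3

(24,27,48): 24+27 > 48 → valid
(8,31,37): 8+31 > 37 → valid
(27,35,64): 27+35 ≤ 64 → not valid
(7,16,25): 7+16 ≤ 25 → not valid
(8,21,30): 8+21 ≤ 30 → not valid
(23,34,58): 23+34 ≤ 58 → not valid
(3,35,36): 3+35 > 36 → valid
3 of the 7 triples form a triangle.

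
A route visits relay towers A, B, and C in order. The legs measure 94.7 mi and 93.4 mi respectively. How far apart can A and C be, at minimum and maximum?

By the triangle inequality, |94.7 − 93.4| ≤ AC ≤ 94.7 + 93.4.

1.3 ≤ AC ≤ 188.1 mi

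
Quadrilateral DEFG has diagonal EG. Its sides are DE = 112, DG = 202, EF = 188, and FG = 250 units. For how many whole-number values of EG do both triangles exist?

223

From triangle DEG: 90 < EG < 314.
From triangle FEG: 62 < EG < 438.
Intersection: 90 < EG < 314, so integers 91 through 313: 223 values.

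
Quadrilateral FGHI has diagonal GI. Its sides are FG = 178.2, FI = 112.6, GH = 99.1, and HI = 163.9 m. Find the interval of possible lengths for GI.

From triangle FGI: |178.2 − 112.6| < GI < 178.2 + 112.6, i.e. 65.6 < GI < 290.8.
From triangle HGI: 64.8 < GI < 263.0.
Both must hold, so GI lies in the intersection.

65.6 < GI < 263.0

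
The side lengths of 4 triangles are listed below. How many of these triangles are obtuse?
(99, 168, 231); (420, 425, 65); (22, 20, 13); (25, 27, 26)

1

(99,168,231): 99²+168² = 38025 < 53361 = 231² → obtuse
(420,425,65): 65²+420² = 180625 = 425² → right
(22,20,13): 13²+20² = 569 > 484 = 22² → acute
(25,27,26): 25²+26² = 1301 > 729 = 27² → acute
1 of the 4 is obtuse.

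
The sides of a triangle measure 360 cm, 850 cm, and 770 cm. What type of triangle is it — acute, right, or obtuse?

Compare the square of the longest side to the sum of squares of the other two: 360² + 770² = 722500 = 850².

right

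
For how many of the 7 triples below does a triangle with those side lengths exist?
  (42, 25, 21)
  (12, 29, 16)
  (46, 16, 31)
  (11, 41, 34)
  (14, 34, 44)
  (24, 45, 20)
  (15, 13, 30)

4

(21,25,42): 21+25 > 42 → valid
(12,16,29): 12+16 ≤ 29 → not valid
(16,31,46): 16+31 > 46 → valid
(11,34,41): 11+34 > 41 → valid
(14,34,44): 14+34 > 44 → valid
(20,24,45): 20+24 ≤ 45 → not valid
(13,15,30): 13+15 ≤ 30 → not valid
4 of the 7 triples form a triangle.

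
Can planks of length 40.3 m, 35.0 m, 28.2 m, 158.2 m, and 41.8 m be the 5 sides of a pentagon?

No

For a pentagon, each side must be shorter than the sum of the others.
Here the longest side is 158.2, but the remaining 4 sides sum to only 145.3.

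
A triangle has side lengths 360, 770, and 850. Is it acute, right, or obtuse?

Compare the square of the longest side to the sum of squares of the other two: 360² + 770² = 722500 = 850².

right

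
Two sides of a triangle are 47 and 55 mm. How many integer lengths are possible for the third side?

The third side lies in the open interval (8, 102).
Integers from 9 to 101 inclusive: 101 − 9 + 1 = 93.

93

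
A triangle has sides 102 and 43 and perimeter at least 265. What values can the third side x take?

120 ≤ x < 145

Triangle inequality alone gives 59 < x < 145.
The perimeter condition gives x ≥ 265 − 102 − 43 = 120.
Intersecting the two: 120 ≤ x < 145.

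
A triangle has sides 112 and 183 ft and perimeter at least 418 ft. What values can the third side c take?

123 ≤ c < 295

Triangle inequality alone gives 71 < c < 295.
The perimeter condition gives c ≥ 418 − 112 − 183 = 123.
Intersecting the two: 123 ≤ c < 295.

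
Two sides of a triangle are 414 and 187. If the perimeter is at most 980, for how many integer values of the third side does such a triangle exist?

Triangle inequality: 227 < x < 601. Perimeter ≤ 980 gives x ≤ 980 − 414 − 187 = 379.
So 227 < x ≤ 379; integers 228 through 379: 152 values.

152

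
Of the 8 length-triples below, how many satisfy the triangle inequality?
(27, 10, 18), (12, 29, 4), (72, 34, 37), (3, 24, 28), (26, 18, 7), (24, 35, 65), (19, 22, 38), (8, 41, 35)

3

(10,18,27): 10+18 > 27 → valid
(4,12,29): 4+12 ≤ 29 → not valid
(34,37,72): 34+37 ≤ 72 → not valid
(3,24,28): 3+24 ≤ 28 → not valid
(7,18,26): 7+18 ≤ 26 → not valid
(24,35,65): 24+35 ≤ 65 → not valid
(19,22,38): 19+22 > 38 → valid
(8,35,41): 8+35 > 41 → valid
3 of the 8 triples form a triangle.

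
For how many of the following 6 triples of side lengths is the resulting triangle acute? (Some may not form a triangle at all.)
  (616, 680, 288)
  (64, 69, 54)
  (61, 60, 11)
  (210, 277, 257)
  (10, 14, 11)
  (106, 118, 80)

4

(616,680,288): 288²+616² = 462400 = 680² → right
(64,69,54): 54²+64² = 7012 > 4761 = 69² → acute
(61,60,11): 11²+60² = 3721 = 61² → right
(210,277,257): 210²+257² = 110149 > 76729 = 277² → acute
(10,14,11): 10²+11² = 221 > 196 = 14² → acute
(106,118,80): 80²+106² = 17636 > 13924 = 118² → acute
4 of the 6 are acute.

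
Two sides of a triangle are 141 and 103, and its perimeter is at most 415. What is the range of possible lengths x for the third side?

38 < x ≤ 171

Triangle inequality alone gives 38 < x < 244.
The perimeter condition gives x ≤ 415 − 141 − 103 = 171.
Intersecting the two: 38 < x ≤ 171.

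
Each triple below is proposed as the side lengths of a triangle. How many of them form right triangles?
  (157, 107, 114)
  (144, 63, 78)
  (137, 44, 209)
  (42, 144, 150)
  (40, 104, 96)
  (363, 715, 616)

(157,107,114): 107²+114² = 24445 < 24649 = 157² → obtuse
(144,63,78): 63+78 ≤ 144, not a triangle
(137,44,209): 44+137 ≤ 209, not a triangle
(42,144,150): 42²+144² = 22500 = 150² → right
(40,104,96): 40²+96² = 10816 = 104² → right
(363,715,616): 363²+616² = 511225 = 715² → right
3 of the 6 are right.

3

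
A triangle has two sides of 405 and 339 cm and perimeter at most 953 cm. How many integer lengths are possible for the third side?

143

Triangle inequality: 66 < x < 744. Perimeter ≤ 953 gives x ≤ 953 − 405 − 339 = 209.
So 66 < x ≤ 209; integers 67 through 209: 143 values.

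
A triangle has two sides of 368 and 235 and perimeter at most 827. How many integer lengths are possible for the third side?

Triangle inequality: 133 < x < 603. Perimeter ≤ 827 gives x ≤ 827 − 368 − 235 = 224.
So 133 < x ≤ 224; integers 134 through 224: 91 values.

91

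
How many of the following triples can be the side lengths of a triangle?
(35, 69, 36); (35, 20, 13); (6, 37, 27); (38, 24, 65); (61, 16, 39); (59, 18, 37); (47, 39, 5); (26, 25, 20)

2

(35,36,69): 35+36 > 69 → valid
(13,20,35): 13+20 ≤ 35 → not valid
(6,27,37): 6+27 ≤ 37 → not valid
(24,38,65): 24+38 ≤ 65 → not valid
(16,39,61): 16+39 ≤ 61 → not valid
(18,37,59): 18+37 ≤ 59 → not valid
(5,39,47): 5+39 ≤ 47 → not valid
(20,25,26): 20+25 > 26 → valid
2 of the 8 triples form a triangle.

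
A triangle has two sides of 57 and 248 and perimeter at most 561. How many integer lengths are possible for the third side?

65

Triangle inequality: 191 < x < 305. Perimeter ≤ 561 gives x ≤ 561 − 57 − 248 = 256.
So 191 < x ≤ 256; integers 192 through 256: 65 values.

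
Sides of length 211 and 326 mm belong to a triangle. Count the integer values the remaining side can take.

421

The third side lies in the open interval (115, 537).
Integers from 116 to 536 inclusive: 536 − 116 + 1 = 421.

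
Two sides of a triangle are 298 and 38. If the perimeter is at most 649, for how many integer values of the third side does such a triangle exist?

Triangle inequality: 260 < x < 336. Perimeter ≤ 649 gives x ≤ 649 − 298 − 38 = 313.
So 260 < x ≤ 313; integers 261 through 313: 53 values.

53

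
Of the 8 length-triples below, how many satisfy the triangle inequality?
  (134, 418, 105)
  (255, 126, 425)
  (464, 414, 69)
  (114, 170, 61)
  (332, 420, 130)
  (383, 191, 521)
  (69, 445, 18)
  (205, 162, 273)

(105,134,418): 105+134 ≤ 418 → not valid
(126,255,425): 126+255 ≤ 425 → not valid
(69,414,464): 69+414 > 464 → valid
(61,114,170): 61+114 > 170 → valid
(130,332,420): 130+332 > 420 → valid
(191,383,521): 191+383 > 521 → valid
(18,69,445): 18+69 ≤ 445 → not valid
(162,205,273): 162+205 > 273 → valid
5 of the 8 triples form a triangle.

5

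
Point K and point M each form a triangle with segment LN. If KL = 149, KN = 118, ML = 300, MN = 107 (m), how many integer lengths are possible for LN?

From triangle KLN: 31 < LN < 267.
From triangle MLN: 193 < LN < 407.
Intersection: 193 < LN < 267, so integers 194 through 266: 73 values.

73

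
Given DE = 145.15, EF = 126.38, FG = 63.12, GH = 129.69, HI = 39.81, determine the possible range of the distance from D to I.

0 ≤ DI ≤ 504.15

The maximum is all hops collinear in one direction: 145.15 + 126.38 + 63.12 + 129.69 + 39.81 = 504.15.
The longest hop is 145.15; the others sum to 359.00. Since 145.15 ≤ 359.00, the path can fold back on itself completely, so the minimum distance is 0.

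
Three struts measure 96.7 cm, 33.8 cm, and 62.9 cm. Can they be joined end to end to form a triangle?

No

The two shorter sides sum to 96.7, exactly equal to the longest side 96.7.
That gives only a degenerate (flat) triangle — the inequality must be strict.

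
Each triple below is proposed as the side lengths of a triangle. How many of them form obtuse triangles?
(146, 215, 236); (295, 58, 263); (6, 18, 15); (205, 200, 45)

2

(146,215,236): 146²+215² = 67541 > 55696 = 236² → acute
(295,58,263): 58²+263² = 72533 < 87025 = 295² → obtuse
(6,18,15): 6²+15² = 261 < 324 = 18² → obtuse
(205,200,45): 45²+200² = 42025 = 205² → right
2 of the 4 are obtuse.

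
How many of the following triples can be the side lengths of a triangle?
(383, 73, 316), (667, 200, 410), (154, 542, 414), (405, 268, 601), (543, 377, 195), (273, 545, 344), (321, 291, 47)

(73,316,383): 73+316 > 383 → valid
(200,410,667): 200+410 ≤ 667 → not valid
(154,414,542): 154+414 > 542 → valid
(268,405,601): 268+405 > 601 → valid
(195,377,543): 195+377 > 543 → valid
(273,344,545): 273+344 > 545 → valid
(47,291,321): 47+291 > 321 → valid
6 of the 7 triples form a triangle.

6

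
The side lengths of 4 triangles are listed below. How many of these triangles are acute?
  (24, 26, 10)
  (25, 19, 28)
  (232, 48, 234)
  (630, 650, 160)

2

(24,26,10): 10²+24² = 676 = 26² → right
(25,19,28): 19²+25² = 986 > 784 = 28² → acute
(232,48,234): 48²+232² = 56128 > 54756 = 234² → acute
(630,650,160): 160²+630² = 422500 = 650² → right
2 of the 4 are acute.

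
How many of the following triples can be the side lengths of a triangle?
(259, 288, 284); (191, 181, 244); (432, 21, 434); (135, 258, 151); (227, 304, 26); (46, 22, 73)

(259,284,288): 259+284 > 288 → valid
(181,191,244): 181+191 > 244 → valid
(21,432,434): 21+432 > 434 → valid
(135,151,258): 135+151 > 258 → valid
(26,227,304): 26+227 ≤ 304 → not valid
(22,46,73): 22+46 ≤ 73 → not valid
4 of the 6 triples form a triangle.

4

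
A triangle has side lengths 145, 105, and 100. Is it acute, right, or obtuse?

Compare the square of the longest side to the sum of squares of the other two: 100² + 105² = 21025 = 145².

right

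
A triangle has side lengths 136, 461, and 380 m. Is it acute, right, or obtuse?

obtuse

Compare the square of the longest side to the sum of squares of the other two: 136² + 380² = 162896 < 212521 = 461².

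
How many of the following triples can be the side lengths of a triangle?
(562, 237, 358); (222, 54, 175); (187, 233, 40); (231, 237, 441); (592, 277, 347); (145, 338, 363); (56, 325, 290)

6

(237,358,562): 237+358 > 562 → valid
(54,175,222): 54+175 > 222 → valid
(40,187,233): 40+187 ≤ 233 → not valid
(231,237,441): 231+237 > 441 → valid
(277,347,592): 277+347 > 592 → valid
(145,338,363): 145+338 > 363 → valid
(56,290,325): 56+290 > 325 → valid
6 of the 7 triples form a triangle.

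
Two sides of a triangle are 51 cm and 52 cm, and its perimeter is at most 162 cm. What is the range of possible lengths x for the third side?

1 < x ≤ 59

Triangle inequality alone gives 1 < x < 103.
The perimeter condition gives x ≤ 162 − 51 − 52 = 59.
Intersecting the two: 1 < x ≤ 59.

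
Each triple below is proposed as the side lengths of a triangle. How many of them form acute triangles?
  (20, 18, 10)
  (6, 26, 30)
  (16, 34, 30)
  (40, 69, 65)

2

(20,18,10): 10²+18² = 424 > 400 = 20² → acute
(6,26,30): 6²+26² = 712 < 900 = 30² → obtuse
(16,34,30): 16²+30² = 1156 = 34² → right
(40,69,65): 40²+65² = 5825 > 4761 = 69² → acute
2 of the 4 are acute.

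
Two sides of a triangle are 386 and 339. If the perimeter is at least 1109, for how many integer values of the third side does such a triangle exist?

341

Triangle inequality: 47 < x < 725. Perimeter ≥ 1109 gives x ≥ 1109 − 386 − 339 = 384.
So 384 ≤ x < 725; integers 384 through 724: 341 values.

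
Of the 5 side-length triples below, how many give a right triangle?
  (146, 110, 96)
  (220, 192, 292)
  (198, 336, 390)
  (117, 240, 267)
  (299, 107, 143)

4

(146,110,96): 96²+110² = 21316 = 146² → right
(220,192,292): 192²+220² = 85264 = 292² → right
(198,336,390): 198²+336² = 152100 = 390² → right
(117,240,267): 117²+240² = 71289 = 267² → right
(299,107,143): 107+143 ≤ 299, not a triangle
4 of the 5 are right.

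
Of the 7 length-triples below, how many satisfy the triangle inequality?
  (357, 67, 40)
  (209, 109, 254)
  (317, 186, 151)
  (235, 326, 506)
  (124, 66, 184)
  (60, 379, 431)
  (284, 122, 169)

(40,67,357): 40+67 ≤ 357 → not valid
(109,209,254): 109+209 > 254 → valid
(151,186,317): 151+186 > 317 → valid
(235,326,506): 235+326 > 506 → valid
(66,124,184): 66+124 > 184 → valid
(60,379,431): 60+379 > 431 → valid
(122,169,284): 122+169 > 284 → valid
6 of the 7 triples form a triangle.

6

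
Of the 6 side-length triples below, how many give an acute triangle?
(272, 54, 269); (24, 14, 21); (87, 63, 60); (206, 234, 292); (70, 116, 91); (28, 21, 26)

4

(272,54,269): 54²+269² = 75277 > 73984 = 272² → acute
(24,14,21): 14²+21² = 637 > 576 = 24² → acute
(87,63,60): 60²+63² = 7569 = 87² → right
(206,234,292): 206²+234² = 97192 > 85264 = 292² → acute
(70,116,91): 70²+91² = 13181 < 13456 = 116² → obtuse
(28,21,26): 21²+26² = 1117 > 784 = 28² → acute
4 of the 6 are acute.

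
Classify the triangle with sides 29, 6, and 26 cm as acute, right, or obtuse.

Compare the square of the longest side to the sum of squares of the other two: 6² + 26² = 712 < 841 = 29².

obtuse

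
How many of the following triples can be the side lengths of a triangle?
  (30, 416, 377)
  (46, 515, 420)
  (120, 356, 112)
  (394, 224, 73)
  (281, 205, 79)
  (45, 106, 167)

(30,377,416): 30+377 ≤ 416 → not valid
(46,420,515): 46+420 ≤ 515 → not valid
(112,120,356): 112+120 ≤ 356 → not valid
(73,224,394): 73+224 ≤ 394 → not valid
(79,205,281): 79+205 > 281 → valid
(45,106,167): 45+106 ≤ 167 → not valid
1 of the 6 triples forms a triangle.

1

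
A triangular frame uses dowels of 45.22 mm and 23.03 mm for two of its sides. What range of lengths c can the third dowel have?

22.19 < c < 68.25 (mm)

By the triangle inequality, c must be less than 45.22 + 23.03 = 68.25 and greater than |45.22 − 23.03| = 22.19.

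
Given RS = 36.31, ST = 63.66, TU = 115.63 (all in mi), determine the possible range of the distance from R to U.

The maximum is all hops collinear in one direction: 36.31 + 63.66 + 115.63 = 215.60.
The longest hop is 115.63; the others sum to 99.97. Folding the others back against it leaves at least 115.63 − 99.97 = 15.66.

15.66 ≤ RU ≤ 215.60 mi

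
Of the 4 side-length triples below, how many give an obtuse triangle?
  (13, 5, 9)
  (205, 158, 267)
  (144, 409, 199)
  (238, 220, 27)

3

(13,5,9): 5²+9² = 106 < 169 = 13² → obtuse
(205,158,267): 158²+205² = 66989 < 71289 = 267² → obtuse
(144,409,199): 144+199 ≤ 409, not a triangle
(238,220,27): 27²+220² = 49129 < 56644 = 238² → obtuse
3 of the 4 are obtuse.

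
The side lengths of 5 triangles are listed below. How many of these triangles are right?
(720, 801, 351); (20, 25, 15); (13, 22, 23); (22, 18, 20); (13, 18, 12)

(720,801,351): 351²+720² = 641601 = 801² → right
(20,25,15): 15²+20² = 625 = 25² → right
(13,22,23): 13²+22² = 653 > 529 = 23² → acute
(22,18,20): 18²+20² = 724 > 484 = 22² → acute
(13,18,12): 12²+13² = 313 < 324 = 18² → obtuse
2 of the 5 are right.

2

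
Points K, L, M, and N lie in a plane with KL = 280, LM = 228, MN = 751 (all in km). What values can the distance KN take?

243 ≤ KN ≤ 1259 km

The maximum is all hops collinear in one direction: 280 + 228 + 751 = 1259.
The longest hop is 751; the others sum to 508. Folding the others back against it leaves at least 751 − 508 = 243.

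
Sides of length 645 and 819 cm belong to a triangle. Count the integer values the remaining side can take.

1289

The third side lies in the open interval (174, 1464).
Integers from 175 to 1463 inclusive: 1463 − 175 + 1 = 1289.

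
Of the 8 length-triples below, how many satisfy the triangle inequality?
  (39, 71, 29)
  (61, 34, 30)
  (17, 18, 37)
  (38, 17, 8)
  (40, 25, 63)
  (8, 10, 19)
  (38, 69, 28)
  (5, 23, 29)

(29,39,71): 29+39 ≤ 71 → not valid
(30,34,61): 30+34 > 61 → valid
(17,18,37): 17+18 ≤ 37 → not valid
(8,17,38): 8+17 ≤ 38 → not valid
(25,40,63): 25+40 > 63 → valid
(8,10,19): 8+10 ≤ 19 → not valid
(28,38,69): 28+38 ≤ 69 → not valid
(5,23,29): 5+23 ≤ 29 → not valid
2 of the 8 triples form a triangle.

2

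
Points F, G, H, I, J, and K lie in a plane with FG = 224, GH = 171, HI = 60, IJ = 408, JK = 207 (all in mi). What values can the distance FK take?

The maximum is all hops collinear in one direction: 224 + 171 + 60 + 408 + 207 = 1070.
The longest hop is 408; the others sum to 662. Since 408 ≤ 662, the path can fold back on itself completely, so the minimum distance is 0.

0 ≤ FK ≤ 1070 mi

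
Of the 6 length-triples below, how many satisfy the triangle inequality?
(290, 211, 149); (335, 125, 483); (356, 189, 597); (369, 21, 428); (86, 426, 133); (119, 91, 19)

1

(149,211,290): 149+211 > 290 → valid
(125,335,483): 125+335 ≤ 483 → not valid
(189,356,597): 189+356 ≤ 597 → not valid
(21,369,428): 21+369 ≤ 428 → not valid
(86,133,426): 86+133 ≤ 426 → not valid
(19,91,119): 19+91 ≤ 119 → not valid
1 of the 6 triples forms a triangle.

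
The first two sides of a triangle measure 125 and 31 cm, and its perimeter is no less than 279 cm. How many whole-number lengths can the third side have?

Triangle inequality: 94 < x < 156. Perimeter ≥ 279 gives x ≥ 279 − 125 − 31 = 123.
So 123 ≤ x < 156; integers 123 through 155: 33 values.

33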